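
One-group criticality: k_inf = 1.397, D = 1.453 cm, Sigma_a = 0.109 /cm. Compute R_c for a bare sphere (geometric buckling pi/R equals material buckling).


L^2 = D / Sigma_a = 1.453 / 0.109 = 13.33028 cm^2
B_m^2 = (k_inf - 1) / L^2 = (1.397 - 1) / 13.33028 = 0.02978182 /cm^2
For a bare sphere: B_g = pi/R, so R_c = pi / sqrt(B_m^2)
R_c = pi / sqrt(0.02978182) = 18.204 cm

18.204


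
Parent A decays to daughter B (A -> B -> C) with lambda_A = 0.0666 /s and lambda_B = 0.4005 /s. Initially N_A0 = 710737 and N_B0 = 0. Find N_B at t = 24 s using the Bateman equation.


N_B(t) = lambda_A * N_A0 / (lambda_B - lambda_A) * [exp(-lambda_A*t) - exp(-lambda_B*t)]
exp(-0.0666*24) = 0.2022198; exp(-0.4005*24) = 6.692085e-05
N_B = 0.0666 * 710737 / (0.4005 - 0.0666) * (0.2022198 - 6.692085e-05)
N_B = 28658

28658


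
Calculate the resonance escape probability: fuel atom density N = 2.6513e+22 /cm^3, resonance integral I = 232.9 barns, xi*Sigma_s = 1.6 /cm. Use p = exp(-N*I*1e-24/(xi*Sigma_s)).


p = exp(-N * I * 1e-24 / (xi*Sigma_s))
p = exp(-2.6513e+22 * 232.9 * 1e-24 / 1.6)
p = 0.021083

0.021083


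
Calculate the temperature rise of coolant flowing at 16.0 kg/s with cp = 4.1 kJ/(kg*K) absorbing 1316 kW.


dT = Q / (m_dot * cp)
dT = 1316 / (16.0 * 4.1)
dT = 20.061 C

20.061


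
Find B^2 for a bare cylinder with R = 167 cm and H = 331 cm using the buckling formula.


B^2 = (2.405/R)^2 + (pi/H)^2
B^2 = (2.405/167)^2 + (pi/331)^2
B^2 = 2.9748e-04 /cm^2

2.9748e-04


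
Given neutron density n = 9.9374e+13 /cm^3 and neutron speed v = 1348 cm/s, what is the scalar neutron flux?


phi = n * v
phi = 9.9374e+13 * 1348
phi = 1.3396e+17 /cm^2/s

1.3396e+17


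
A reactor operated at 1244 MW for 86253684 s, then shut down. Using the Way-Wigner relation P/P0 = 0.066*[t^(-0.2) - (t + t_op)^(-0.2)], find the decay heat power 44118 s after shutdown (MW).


P/P0 = 0.066 * [t^(-0.2) - (t + t_op)^(-0.2)]
P/P0 = 0.066 * [44118^(-0.2) - (44118 + 86253684)^(-0.2)]
P/P0 = 0.066 * [0.1177814 - 0.02587022] = 0.006066138
P = 1244 * 0.006066138 = 7.5463 MW

7.5463


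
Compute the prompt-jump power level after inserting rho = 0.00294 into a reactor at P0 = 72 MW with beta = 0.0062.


P1/P0 = beta / (beta - rho)
P1/P0 = 0.0062 / (0.0062 - 0.00294) = 1.901840
P1 = 72 * 1.901840 = 136.93 MW

136.93


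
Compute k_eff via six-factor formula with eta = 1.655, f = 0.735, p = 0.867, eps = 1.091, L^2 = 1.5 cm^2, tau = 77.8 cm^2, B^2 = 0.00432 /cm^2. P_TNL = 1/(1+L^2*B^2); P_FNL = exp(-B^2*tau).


k_inf = eta*f*p*eps = 1.655*0.735*0.867*1.091 = 1.150613
P_TNL = 1/(1 + L^2*B^2) = 1/(1 + 1.5*0.00432) = 0.9935617
P_FNL = exp(-B^2*tau) = exp(-0.00432*77.8) = 0.7145545
k_eff = k_inf * P_TNL * P_FNL = 1.150613 * 0.9935617 * 0.7145545
k_eff = 0.81688

0.81688


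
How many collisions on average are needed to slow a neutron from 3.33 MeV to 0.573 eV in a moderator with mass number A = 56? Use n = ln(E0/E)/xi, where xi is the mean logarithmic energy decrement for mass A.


xi = 1 + (A-1)^2/(2A)*ln((A-1)/(A+1)) = 0.03529286 (for A = 56)
n = ln(E0/E) / xi
n = ln(3.33e6 / 0.573) / 0.03529286
n = ln(5.811518e+06) / 0.03529286 = 441.32

441.32


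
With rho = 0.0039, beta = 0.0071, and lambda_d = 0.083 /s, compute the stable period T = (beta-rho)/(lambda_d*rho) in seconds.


T = (beta - rho) / (lambda_d * rho)
T = (0.0071 - 0.0039) / (0.083 * 0.0039)
T = 9.8857 s

9.8857


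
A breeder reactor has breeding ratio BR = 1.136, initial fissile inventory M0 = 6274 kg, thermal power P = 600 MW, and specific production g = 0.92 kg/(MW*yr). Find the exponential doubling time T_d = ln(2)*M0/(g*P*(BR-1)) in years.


Breeding gain G = BR - 1 = 1.136 - 1 = 0.136
Fissile production rate = g * P * G = 0.92 * 600 * 0.136 = 75.072 kg/yr
T_d = ln(2) * M0 / (g * P * G)
T_d = ln(2) * 6274 / 75.072 = 57.928 yr

57.928


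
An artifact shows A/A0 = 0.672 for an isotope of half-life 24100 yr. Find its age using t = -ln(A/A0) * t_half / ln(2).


lambda = ln(2) / t_half = ln(2) / 24100 = 2.876129e-05 /yr
t = -ln(A/A0) / lambda
t = -ln(0.672) / 2.876129e-05
t = 13821 yr

13821


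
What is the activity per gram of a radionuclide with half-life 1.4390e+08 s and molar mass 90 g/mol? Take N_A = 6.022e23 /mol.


lambda = ln(2) / t_half = ln(2) / 1.4390e+08 = 4.816867e-09 /s
SA = lambda * N_A / M
SA = 4.816867e-09 * 6.022e23 / 90
SA = 3.2230e+13 Bq/g

3.2230e+13


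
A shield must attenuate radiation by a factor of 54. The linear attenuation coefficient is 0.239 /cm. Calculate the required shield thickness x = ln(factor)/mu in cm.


x = ln(factor) / mu
x = ln(54) / 0.239
x = 16.690 cm

16.690


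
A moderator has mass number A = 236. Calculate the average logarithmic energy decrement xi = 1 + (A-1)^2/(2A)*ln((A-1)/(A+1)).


xi = 1 + (A-1)^2/(2A) * ln((A-1)/(A+1))
xi = 1 + (236-1)^2/(2*236) * ln((236-1)/(236 +1))
xi = 0.0084507

0.0084507


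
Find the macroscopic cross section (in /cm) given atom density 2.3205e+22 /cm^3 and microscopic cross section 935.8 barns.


Sigma = N * sigma_barns * 1e-24
Sigma = 2.3205e+22 * 935.8 * 1e-24
Sigma = 21.715 /cm

21.715


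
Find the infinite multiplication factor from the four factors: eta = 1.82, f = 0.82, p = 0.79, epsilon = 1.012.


k_inf = eta * f * p * epsilon
k_inf = 1.82 * 0.82 * 0.79 * 1.012
k_inf = 1.1931

1.1931


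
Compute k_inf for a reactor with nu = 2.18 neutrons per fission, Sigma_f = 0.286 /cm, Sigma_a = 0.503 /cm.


k_inf = nu * Sigma_f / Sigma_a
k_inf = 2.18 * 0.286 / 0.503
k_inf = 1.2395

1.2395


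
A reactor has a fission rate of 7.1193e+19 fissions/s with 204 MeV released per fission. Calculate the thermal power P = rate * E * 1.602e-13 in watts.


P = fission_rate * E_MeV * 1.602e-13
P = 7.1193e+19 * 204 * 1.602e-13
P = 2.3266e+09 W

2.3266e+09


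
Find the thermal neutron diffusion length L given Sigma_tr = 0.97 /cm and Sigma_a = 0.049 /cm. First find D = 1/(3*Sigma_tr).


D = 1 / (3 * Sigma_tr) = 1 / (3 * 0.97) = 0.3436426 cm
L = sqrt(D / Sigma_a)
L = sqrt(0.3436426 / 0.049)
L = 2.6482 cm

2.6482


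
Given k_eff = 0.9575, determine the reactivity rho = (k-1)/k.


rho = (k_eff - 1) / k_eff
rho = (0.9575 - 1) / 0.9575
rho = -0.044386

-0.044386


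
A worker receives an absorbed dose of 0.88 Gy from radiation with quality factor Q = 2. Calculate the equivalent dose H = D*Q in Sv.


H = D * Q
H = 0.88 * 2
H = 1.7600 Sv

1.7600


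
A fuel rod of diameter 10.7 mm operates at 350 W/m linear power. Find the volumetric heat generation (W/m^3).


r = D / 2 / 1000 = 10.7 / 2 / 1000 = 0.00535 m
q''' = q' / (pi * r^2)
q''' = 350 / (pi * 0.00535^2)
q''' = 3.8923e+06 W/m^3

3.8923e+06


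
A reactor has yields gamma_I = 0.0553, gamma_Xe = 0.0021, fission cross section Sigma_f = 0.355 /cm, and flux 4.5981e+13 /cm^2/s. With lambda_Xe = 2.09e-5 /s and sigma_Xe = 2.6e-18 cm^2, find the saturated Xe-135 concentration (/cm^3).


Xe_eq = (gamma_I + gamma_Xe) * Sigma_f * phi / (lambda_Xe + sigma_Xe * phi)
Numerator = (0.0553 + 0.0021) * 0.355 * 4.5981e+13 = 9.369548e+11
Denominator = 2.09e-5 + 2.6e-18 * 4.5981e+13 = 1.404506e-04
Xe_eq = 9.369548e+11 / 1.404506e-04 = 6.6711e+15 /cm^3

6.6711e+15


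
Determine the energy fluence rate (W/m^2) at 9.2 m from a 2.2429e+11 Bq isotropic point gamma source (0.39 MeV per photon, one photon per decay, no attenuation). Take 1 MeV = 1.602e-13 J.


psi = A * E * 1.602e-13 / (4*pi*r^2)
psi = 2.2429e+11 * 0.39 * 1.602e-13 / (4*pi*9.2^2)
psi = 1.3175e-05 W/m^2

1.3175e-05


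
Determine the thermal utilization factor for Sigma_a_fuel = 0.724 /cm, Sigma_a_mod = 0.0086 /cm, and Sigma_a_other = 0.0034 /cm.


f = Sigma_a_fuel / (Sigma_a_fuel + Sigma_a_mod + Sigma_a_other)
f = 0.724 / (0.724 + 0.0086 + 0.0034)
f = 0.98370

0.98370


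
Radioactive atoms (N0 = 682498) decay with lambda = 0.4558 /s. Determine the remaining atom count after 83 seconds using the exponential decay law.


N = N0 * exp(-lambda * t)
N = 682498 * exp(-0.4558 * 83)
N = 2.5359e-11

2.5359e-11


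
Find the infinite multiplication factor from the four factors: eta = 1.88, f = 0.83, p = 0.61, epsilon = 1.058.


k_inf = eta * f * p * epsilon
k_inf = 1.88 * 0.83 * 0.61 * 1.058
k_inf = 1.0071

1.0071


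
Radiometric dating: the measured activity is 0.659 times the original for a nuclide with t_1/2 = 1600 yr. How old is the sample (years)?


lambda = ln(2) / t_half = ln(2) / 1600 = 4.332170e-04 /yr
t = -ln(A/A0) / lambda
t = -ln(0.659) / 4.332170e-04
t = 962.64 yr

962.64


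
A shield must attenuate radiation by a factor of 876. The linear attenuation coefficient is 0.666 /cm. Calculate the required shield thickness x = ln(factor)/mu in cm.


x = ln(factor) / mu
x = ln(876) / 0.666
x = 10.173 cm

10.173


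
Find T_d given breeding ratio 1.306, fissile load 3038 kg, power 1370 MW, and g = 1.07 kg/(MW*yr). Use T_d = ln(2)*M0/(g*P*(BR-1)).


Breeding gain G = BR - 1 = 1.306 - 1 = 0.306
Fissile production rate = g * P * G = 1.07 * 1370 * 0.306 = 448.5654 kg/yr
T_d = ln(2) * M0 / (g * P * G)
T_d = ln(2) * 3038 / 448.5654 = 4.6945 yr

4.6945


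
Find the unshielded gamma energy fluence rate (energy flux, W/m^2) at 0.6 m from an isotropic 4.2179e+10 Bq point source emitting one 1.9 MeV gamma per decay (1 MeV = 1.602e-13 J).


psi = A * E * 1.602e-13 / (4*pi*r^2)
psi = 4.2179e+10 * 1.9 * 1.602e-13 / (4*pi*0.6^2)
psi = 0.0028379 W/m^2

0.0028379


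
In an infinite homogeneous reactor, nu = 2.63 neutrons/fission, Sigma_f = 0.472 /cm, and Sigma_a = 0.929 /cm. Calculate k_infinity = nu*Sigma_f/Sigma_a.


k_inf = nu * Sigma_f / Sigma_a
k_inf = 2.63 * 0.472 / 0.929
k_inf = 1.3362

1.3362


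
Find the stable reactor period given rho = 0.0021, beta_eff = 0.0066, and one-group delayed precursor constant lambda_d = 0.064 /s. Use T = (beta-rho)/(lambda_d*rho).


T = (beta - rho) / (lambda_d * rho)
T = (0.0066 - 0.0021) / (0.064 * 0.0021)
T = 33.482 s

33.482


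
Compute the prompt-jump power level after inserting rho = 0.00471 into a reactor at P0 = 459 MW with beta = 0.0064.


P1/P0 = beta / (beta - rho)
P1/P0 = 0.0064 / (0.0064 - 0.00471) = 3.786982
P1 = 459 * 3.786982 = 1738.2 MW

1738.2


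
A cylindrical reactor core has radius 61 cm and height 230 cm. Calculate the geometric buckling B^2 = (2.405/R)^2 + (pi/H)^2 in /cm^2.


B^2 = (2.405/R)^2 + (pi/H)^2
B^2 = (2.405/61)^2 + (pi/230)^2
B^2 = 0.0017410 /cm^2

0.0017410


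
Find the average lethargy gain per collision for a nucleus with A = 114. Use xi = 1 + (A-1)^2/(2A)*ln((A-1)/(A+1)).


xi = 1 + (A-1)^2/(2A) * ln((A-1)/(A+1))
xi = 1 + (114-1)^2/(2*114) * ln((114-1)/(114 +1))
xi = 0.017442

0.017442


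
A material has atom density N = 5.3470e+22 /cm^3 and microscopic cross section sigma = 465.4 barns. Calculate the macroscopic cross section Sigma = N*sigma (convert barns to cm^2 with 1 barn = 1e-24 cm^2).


Sigma = N * sigma_barns * 1e-24
Sigma = 5.3470e+22 * 465.4 * 1e-24
Sigma = 24.885 /cm

24.885


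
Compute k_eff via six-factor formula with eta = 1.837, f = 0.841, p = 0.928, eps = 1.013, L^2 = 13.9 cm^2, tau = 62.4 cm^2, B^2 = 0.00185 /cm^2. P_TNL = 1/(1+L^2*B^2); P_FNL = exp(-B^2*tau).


k_inf = eta*f*p*eps = 1.837*0.841*0.928*1.013 = 1.452321
P_TNL = 1/(1 + L^2*B^2) = 1/(1 + 13.9*0.00185) = 0.9749297
P_FNL = exp(-B^2*tau) = exp(-0.00185*62.4) = 0.8909740
k_eff = k_inf * P_TNL * P_FNL = 1.452321 * 0.9749297 * 0.8909740
k_eff = 1.2615

1.2615


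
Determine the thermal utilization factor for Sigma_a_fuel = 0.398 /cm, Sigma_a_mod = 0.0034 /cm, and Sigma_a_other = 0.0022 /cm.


f = Sigma_a_fuel / (Sigma_a_fuel + Sigma_a_mod + Sigma_a_other)
f = 0.398 / (0.398 + 0.0034 + 0.0022)
f = 0.98612

0.98612


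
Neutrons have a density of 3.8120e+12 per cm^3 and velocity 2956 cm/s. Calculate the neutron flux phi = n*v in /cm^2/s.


phi = n * v
phi = 3.8120e+12 * 2956
phi = 1.1268e+16 /cm^2/s

1.1268e+16


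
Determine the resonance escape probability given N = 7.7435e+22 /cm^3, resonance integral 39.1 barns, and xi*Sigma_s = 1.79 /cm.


p = exp(-N * I * 1e-24 / (xi*Sigma_s))
p = exp(-7.7435e+22 * 39.1 * 1e-24 / 1.79)
p = 0.18425

0.18425


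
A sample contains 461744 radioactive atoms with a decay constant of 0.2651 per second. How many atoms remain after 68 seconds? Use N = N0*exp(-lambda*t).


N = N0 * exp(-lambda * t)
N = 461744 * exp(-0.2651 * 68)
N = 0.0068464

0.0068464


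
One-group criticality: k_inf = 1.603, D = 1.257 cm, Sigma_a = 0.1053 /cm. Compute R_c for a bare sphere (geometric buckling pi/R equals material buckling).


L^2 = D / Sigma_a = 1.257 / 0.1053 = 11.93732 cm^2
B_m^2 = (k_inf - 1) / L^2 = (1.603 - 1) / 11.93732 = 0.05051385 /cm^2
For a bare sphere: B_g = pi/R, so R_c = pi / sqrt(B_m^2)
R_c = pi / sqrt(0.05051385) = 13.978 cm

13.978


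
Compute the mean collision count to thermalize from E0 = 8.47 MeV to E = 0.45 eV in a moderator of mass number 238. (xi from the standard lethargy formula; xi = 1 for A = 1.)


xi = 1 + (A-1)^2/(2A)*ln((A-1)/(A+1)) = 0.008379872 (for A = 238)
n = ln(E0/E) / xi
n = ln(8.47e6 / 0.45) / 0.008379872
n = ln(1.882222e+07) / 0.008379872 = 1998.9

1998.9


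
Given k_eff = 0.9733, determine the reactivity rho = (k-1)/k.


rho = (k_eff - 1) / k_eff
rho = (0.9733 - 1) / 0.9733
rho = -0.027432

-0.027432


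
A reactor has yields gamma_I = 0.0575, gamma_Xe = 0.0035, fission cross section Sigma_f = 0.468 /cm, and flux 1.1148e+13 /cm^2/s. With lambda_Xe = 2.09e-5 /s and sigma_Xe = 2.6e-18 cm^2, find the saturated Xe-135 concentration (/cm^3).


Xe_eq = (gamma_I + gamma_Xe) * Sigma_f * phi / (lambda_Xe + sigma_Xe * phi)
Numerator = (0.0575 + 0.0035) * 0.468 * 1.1148e+13 = 3.182531e+11
Denominator = 2.09e-5 + 2.6e-18 * 1.1148e+13 = 4.988480e-05
Xe_eq = 3.182531e+11 / 4.988480e-05 = 6.3798e+15 /cm^3

6.3798e+15


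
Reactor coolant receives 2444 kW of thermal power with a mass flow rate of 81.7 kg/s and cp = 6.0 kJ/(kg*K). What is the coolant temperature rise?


dT = Q / (m_dot * cp)
dT = 2444 / (81.7 * 6.0)
dT = 4.9857 C

4.9857


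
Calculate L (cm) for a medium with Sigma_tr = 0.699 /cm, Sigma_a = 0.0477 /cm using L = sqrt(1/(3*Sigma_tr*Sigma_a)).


D = 1 / (3 * Sigma_tr) = 1 / (3 * 0.699) = 0.4768717 cm
L = sqrt(D / Sigma_a)
L = sqrt(0.4768717 / 0.0477)
L = 3.1619 cm

3.1619


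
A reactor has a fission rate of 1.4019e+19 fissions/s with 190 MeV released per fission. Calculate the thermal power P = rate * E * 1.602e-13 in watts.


P = fission_rate * E_MeV * 1.602e-13
P = 1.4019e+19 * 190 * 1.602e-13
P = 4.2671e+08 W

4.2671e+08


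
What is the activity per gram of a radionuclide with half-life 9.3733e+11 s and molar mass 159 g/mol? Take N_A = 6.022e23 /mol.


lambda = ln(2) / t_half = ln(2) / 9.3733e+11 = 7.394911e-13 /s
SA = lambda * N_A / M
SA = 7.394911e-13 * 6.022e23 / 159
SA = 2.8008e+09 Bq/g

2.8008e+09


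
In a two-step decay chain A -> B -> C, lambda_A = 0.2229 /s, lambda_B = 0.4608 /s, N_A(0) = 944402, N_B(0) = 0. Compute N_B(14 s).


N_B(t) = lambda_A * N_A0 / (lambda_B - lambda_A) * [exp(-lambda_A*t) - exp(-lambda_B*t)]
exp(-0.2229*14) = 0.04413068; exp(-0.4608*14) = 0.001578627
N_B = 0.2229 * 944402 / (0.4608 - 0.2229) * (0.04413068 - 0.001578627)
N_B = 37652

37652


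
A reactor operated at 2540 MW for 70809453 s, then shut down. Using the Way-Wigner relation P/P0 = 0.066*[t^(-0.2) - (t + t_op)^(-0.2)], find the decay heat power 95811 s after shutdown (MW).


P/P0 = 0.066 * [t^(-0.2) - (t + t_op)^(-0.2)]
P/P0 = 0.066 * [95811^(-0.2) - (95811 + 70809453)^(-0.2)]
P/P0 = 0.066 * [0.1008595 - 0.02690694] = 0.004880869
P = 2540 * 0.004880869 = 12.397 MW

12.397


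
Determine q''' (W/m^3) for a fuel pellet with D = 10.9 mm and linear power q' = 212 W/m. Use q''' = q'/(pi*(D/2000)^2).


r = D / 2 / 1000 = 10.9 / 2 / 1000 = 0.00545 m
q''' = q' / (pi * r^2)
q''' = 212 / (pi * 0.00545^2)
q''' = 2.2719e+06 W/m^3

2.2719e+06


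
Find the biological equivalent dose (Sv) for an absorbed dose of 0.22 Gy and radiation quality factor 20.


H = D * Q
H = 0.22 * 20
H = 4.4000 Sv

4.4000


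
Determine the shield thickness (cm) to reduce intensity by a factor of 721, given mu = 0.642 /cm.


x = ln(factor) / mu
x = ln(721) / 0.642
x = 10.250 cm

10.250


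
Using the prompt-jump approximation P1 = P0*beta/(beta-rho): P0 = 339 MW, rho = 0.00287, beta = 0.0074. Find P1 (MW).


P1/P0 = beta / (beta - rho)
P1/P0 = 0.0074 / (0.0074 - 0.00287) = 1.633554
P1 = 339 * 1.633554 = 553.77 MW

553.77


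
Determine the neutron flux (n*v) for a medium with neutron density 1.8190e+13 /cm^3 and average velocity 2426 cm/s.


phi = n * v
phi = 1.8190e+13 * 2426
phi = 4.4129e+16 /cm^2/s

4.4129e+16


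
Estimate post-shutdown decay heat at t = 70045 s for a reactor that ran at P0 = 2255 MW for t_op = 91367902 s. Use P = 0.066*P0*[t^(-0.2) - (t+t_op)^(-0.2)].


P/P0 = 0.066 * [t^(-0.2) - (t + t_op)^(-0.2)]
P/P0 = 0.066 * [70045^(-0.2) - (70045 + 91367902)^(-0.2)]
P/P0 = 0.066 * [0.1073803 - 0.02557259] = 0.005399309
P = 2255 * 0.005399309 = 12.175 MW

12.175


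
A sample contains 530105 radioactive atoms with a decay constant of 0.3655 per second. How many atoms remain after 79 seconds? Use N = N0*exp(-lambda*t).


N = N0 * exp(-lambda * t)
N = 530105 * exp(-0.3655 * 79)
N = 1.5287e-07

1.5287e-07


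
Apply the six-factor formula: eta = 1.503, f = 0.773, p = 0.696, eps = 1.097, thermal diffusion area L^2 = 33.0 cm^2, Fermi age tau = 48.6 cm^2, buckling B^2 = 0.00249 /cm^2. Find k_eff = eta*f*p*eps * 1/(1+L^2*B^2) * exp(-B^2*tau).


k_inf = eta*f*p*eps = 1.503*0.773*0.696*1.097 = 0.8870627
P_TNL = 1/(1 + L^2*B^2) = 1/(1 + 33.0*0.00249) = 0.9240692
P_FNL = exp(-B^2*tau) = exp(-0.00249*48.6) = 0.8860216
k_eff = k_inf * P_TNL * P_FNL = 0.8870627 * 0.9240692 * 0.8860216
k_eff = 0.72628

0.72628


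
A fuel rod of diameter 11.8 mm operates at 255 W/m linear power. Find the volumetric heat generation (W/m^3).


r = D / 2 / 1000 = 11.8 / 2 / 1000 = 0.0059 m
q''' = q' / (pi * r^2)
q''' = 255 / (pi * 0.0059^2)
q''' = 2.3318e+06 W/m^3

2.3318e+06


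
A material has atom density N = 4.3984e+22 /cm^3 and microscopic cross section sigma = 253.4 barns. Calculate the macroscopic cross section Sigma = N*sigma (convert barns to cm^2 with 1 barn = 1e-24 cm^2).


Sigma = N * sigma_barns * 1e-24
Sigma = 4.3984e+22 * 253.4 * 1e-24
Sigma = 11.146 /cm

11.146


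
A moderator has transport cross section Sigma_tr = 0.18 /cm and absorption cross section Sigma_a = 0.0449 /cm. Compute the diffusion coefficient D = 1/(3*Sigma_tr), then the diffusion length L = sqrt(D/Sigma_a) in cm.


D = 1 / (3 * Sigma_tr) = 1 / (3 * 0.18) = 1.851852 cm
L = sqrt(D / Sigma_a)
L = sqrt(1.851852 / 0.0449)
L = 6.4221 cm

6.4221


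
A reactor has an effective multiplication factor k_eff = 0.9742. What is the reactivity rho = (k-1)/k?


rho = (k_eff - 1) / k_eff
rho = (0.9742 - 1) / 0.9742
rho = -0.026483

-0.026483


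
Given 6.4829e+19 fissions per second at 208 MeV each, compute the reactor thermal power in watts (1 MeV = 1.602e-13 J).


P = fission_rate * E_MeV * 1.602e-13
P = 6.4829e+19 * 208 * 1.602e-13
P = 2.1602e+09 W

2.1602e+09


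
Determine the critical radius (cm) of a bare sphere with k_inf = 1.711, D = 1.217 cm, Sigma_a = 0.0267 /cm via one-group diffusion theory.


L^2 = D / Sigma_a = 1.217 / 0.0267 = 45.58052 cm^2
B_m^2 = (k_inf - 1) / L^2 = (1.711 - 1) / 45.58052 = 0.01559877 /cm^2
For a bare sphere: B_g = pi/R, so R_c = pi / sqrt(B_m^2)
R_c = pi / sqrt(0.01559877) = 25.154 cm

25.154


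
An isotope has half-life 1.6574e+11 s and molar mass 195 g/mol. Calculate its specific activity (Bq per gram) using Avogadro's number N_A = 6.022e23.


lambda = ln(2) / t_half = ln(2) / 1.6574e+11 = 4.182136e-12 /s
SA = lambda * N_A / M
SA = 4.182136e-12 * 6.022e23 / 195
SA = 1.2915e+10 Bq/g

1.2915e+10


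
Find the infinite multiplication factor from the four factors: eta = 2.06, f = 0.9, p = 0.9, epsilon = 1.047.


k_inf = eta * f * p * epsilon
k_inf = 2.06 * 0.9 * 0.9 * 1.047
k_inf = 1.7470

1.7470


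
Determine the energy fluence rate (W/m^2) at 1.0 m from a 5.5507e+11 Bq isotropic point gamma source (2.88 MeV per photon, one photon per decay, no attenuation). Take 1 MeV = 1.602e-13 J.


psi = A * E * 1.602e-13 / (4*pi*r^2)
psi = 5.5507e+11 * 2.88 * 1.602e-13 / (4*pi*1.0^2)
psi = 0.020379 W/m^2

0.020379


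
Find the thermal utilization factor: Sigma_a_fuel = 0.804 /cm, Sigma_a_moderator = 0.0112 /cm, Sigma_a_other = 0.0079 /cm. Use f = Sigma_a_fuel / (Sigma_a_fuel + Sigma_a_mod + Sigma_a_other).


f = Sigma_a_fuel / (Sigma_a_fuel + Sigma_a_mod + Sigma_a_other)
f = 0.804 / (0.804 + 0.0112 + 0.0079)
f = 0.97680

0.97680


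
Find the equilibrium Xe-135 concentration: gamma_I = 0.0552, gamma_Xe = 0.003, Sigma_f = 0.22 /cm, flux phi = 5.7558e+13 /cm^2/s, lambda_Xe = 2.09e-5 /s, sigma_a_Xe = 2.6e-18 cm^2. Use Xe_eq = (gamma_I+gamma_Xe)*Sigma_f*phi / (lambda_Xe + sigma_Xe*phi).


Xe_eq = (gamma_I + gamma_Xe) * Sigma_f * phi / (lambda_Xe + sigma_Xe * phi)
Numerator = (0.0552 + 0.003) * 0.22 * 5.7558e+13 = 7.369726e+11
Denominator = 2.09e-5 + 2.6e-18 * 5.7558e+13 = 1.705508e-04
Xe_eq = 7.369726e+11 / 1.705508e-04 = 4.3211e+15 /cm^3

4.3211e+15


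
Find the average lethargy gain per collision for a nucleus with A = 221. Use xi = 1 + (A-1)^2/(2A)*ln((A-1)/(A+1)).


xi = 1 + (A-1)^2/(2A) * ln((A-1)/(A+1))
xi = 1 + (221-1)^2/(2*221) * ln((221-1)/(221 +1))
xi = 0.0090225

0.0090225


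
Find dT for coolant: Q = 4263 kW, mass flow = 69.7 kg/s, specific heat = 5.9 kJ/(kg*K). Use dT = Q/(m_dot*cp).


dT = Q / (m_dot * cp)
dT = 4263 / (69.7 * 5.9)
dT = 10.366 C

10.366


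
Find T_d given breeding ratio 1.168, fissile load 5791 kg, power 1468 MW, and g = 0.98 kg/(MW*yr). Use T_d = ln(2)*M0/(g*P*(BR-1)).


Breeding gain G = BR - 1 = 1.168 - 1 = 0.168
Fissile production rate = g * P * G = 0.98 * 1468 * 0.168 = 241.69152 kg/yr
T_d = ln(2) * M0 / (g * P * G)
T_d = ln(2) * 5791 / 241.69152 = 16.608 yr

16.608


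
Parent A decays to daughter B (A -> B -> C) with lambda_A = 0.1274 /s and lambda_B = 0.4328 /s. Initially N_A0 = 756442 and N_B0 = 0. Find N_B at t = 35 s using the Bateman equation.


N_B(t) = lambda_A * N_A0 / (lambda_B - lambda_A) * [exp(-lambda_A*t) - exp(-lambda_B*t)]
exp(-0.1274*35) = 0.01157393; exp(-0.4328*35) = 2.638197e-07
N_B = 0.1274 * 756442 / (0.4328 - 0.1274) * (0.01157393 - 2.638197e-07)
N_B = 3652.1

3652.1


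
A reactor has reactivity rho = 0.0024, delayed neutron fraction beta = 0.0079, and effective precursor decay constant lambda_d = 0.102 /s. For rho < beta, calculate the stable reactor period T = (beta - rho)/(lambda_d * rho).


T = (beta - rho) / (lambda_d * rho)
T = (0.0079 - 0.0024) / (0.102 * 0.0024)
T = 22.467 s

22.467


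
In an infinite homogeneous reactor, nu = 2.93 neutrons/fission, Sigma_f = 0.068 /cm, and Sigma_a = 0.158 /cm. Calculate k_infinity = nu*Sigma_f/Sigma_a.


k_inf = nu * Sigma_f / Sigma_a
k_inf = 2.93 * 0.068 / 0.158
k_inf = 1.2610

1.2610


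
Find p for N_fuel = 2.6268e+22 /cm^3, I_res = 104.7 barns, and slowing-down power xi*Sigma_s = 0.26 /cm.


p = exp(-N * I * 1e-24 / (xi*Sigma_s))
p = exp(-2.6268e+22 * 104.7 * 1e-24 / 0.26)
p = 2.5472e-05

2.5472e-05


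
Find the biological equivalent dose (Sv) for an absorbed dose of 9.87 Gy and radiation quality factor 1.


H = D * Q
H = 9.87 * 1
H = 9.8700 Sv

9.8700


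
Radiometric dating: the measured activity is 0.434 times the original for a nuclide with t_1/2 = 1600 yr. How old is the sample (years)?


lambda = ln(2) / t_half = ln(2) / 1600 = 4.332170e-04 /yr
t = -ln(A/A0) / lambda
t = -ln(0.434) / 4.332170e-04
t = 1926.8 yr

1926.8


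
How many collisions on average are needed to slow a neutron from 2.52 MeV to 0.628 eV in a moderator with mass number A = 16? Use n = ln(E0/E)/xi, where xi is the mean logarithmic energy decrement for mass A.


xi = 1 + (A-1)^2/(2A)*ln((A-1)/(A+1)) = 0.1199467 (for A = 16)
n = ln(E0/E) / xi
n = ln(2.52e6 / 0.628) / 0.1199467
n = ln(4.012739e+06) / 0.1199467 = 126.76

126.76


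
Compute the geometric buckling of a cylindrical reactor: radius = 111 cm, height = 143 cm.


B^2 = (2.405/R)^2 + (pi/H)^2
B^2 = (2.405/111)^2 + (pi/143)^2
B^2 = 9.5209e-04 /cm^2

9.5209e-04


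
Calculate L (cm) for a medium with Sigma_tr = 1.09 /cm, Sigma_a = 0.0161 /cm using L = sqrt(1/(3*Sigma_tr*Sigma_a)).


D = 1 / (3 * Sigma_tr) = 1 / (3 * 1.09) = 0.3058104 cm
L = sqrt(D / Sigma_a)
L = sqrt(0.3058104 / 0.0161)
L = 4.3583 cm

4.3583


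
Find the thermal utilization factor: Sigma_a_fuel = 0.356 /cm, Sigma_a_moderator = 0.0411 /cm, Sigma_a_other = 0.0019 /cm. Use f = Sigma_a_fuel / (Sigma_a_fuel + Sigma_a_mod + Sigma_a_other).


f = Sigma_a_fuel / (Sigma_a_fuel + Sigma_a_mod + Sigma_a_other)
f = 0.356 / (0.356 + 0.0411 + 0.0019)
f = 0.89223

0.89223


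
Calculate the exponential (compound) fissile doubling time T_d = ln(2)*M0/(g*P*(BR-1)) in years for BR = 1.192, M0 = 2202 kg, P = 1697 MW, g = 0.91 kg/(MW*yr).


Breeding gain G = BR - 1 = 1.192 - 1 = 0.192
Fissile production rate = g * P * G = 0.91 * 1697 * 0.192 = 296.49984 kg/yr
T_d = ln(2) * M0 / (g * P * G)
T_d = ln(2) * 2202 / 296.49984 = 5.1478 yr

5.1478


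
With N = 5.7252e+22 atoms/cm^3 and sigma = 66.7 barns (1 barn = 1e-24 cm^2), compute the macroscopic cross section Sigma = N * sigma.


Sigma = N * sigma_barns * 1e-24
Sigma = 5.7252e+22 * 66.7 * 1e-24
Sigma = 3.8187 /cm

3.8187


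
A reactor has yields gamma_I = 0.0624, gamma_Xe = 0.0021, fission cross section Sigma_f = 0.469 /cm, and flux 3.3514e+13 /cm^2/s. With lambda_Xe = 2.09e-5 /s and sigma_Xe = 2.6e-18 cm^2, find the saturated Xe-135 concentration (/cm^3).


Xe_eq = (gamma_I + gamma_Xe) * Sigma_f * phi / (lambda_Xe + sigma_Xe * phi)
Numerator = (0.0624 + 0.0021) * 0.469 * 3.3514e+13 = 1.013815e+12
Denominator = 2.09e-5 + 2.6e-18 * 3.3514e+13 = 1.080364e-04
Xe_eq = 1.013815e+12 / 1.080364e-04 = 9.3840e+15 /cm^3

9.3840e+15


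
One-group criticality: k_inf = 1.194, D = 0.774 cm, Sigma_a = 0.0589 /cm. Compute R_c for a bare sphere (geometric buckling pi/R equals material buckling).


L^2 = D / Sigma_a = 0.774 / 0.0589 = 13.14092 cm^2
B_m^2 = (k_inf - 1) / L^2 = (1.194 - 1) / 13.14092 = 0.01476305 /cm^2
For a bare sphere: B_g = pi/R, so R_c = pi / sqrt(B_m^2)
R_c = pi / sqrt(0.01476305) = 25.856 cm

25.856


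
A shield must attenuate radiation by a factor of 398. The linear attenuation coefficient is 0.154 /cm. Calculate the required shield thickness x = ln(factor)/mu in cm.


x = ln(factor) / mu
x = ln(398) / 0.154
x = 38.873 cm

38.873


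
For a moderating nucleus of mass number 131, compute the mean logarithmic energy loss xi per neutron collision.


xi = 1 + (A-1)^2/(2A) * ln((A-1)/(A+1))
xi = 1 + (131-1)^2/(2*131) * ln((131-1)/(131 +1))
xi = 0.015190

0.015190


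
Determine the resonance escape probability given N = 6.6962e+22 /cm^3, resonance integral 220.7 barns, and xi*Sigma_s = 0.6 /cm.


p = exp(-N * I * 1e-24 / (xi*Sigma_s))
p = exp(-6.6962e+22 * 220.7 * 1e-24 / 0.6)
p = 2.0089e-11

2.0089e-11


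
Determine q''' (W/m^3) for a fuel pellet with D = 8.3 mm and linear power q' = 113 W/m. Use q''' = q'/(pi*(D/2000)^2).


r = D / 2 / 1000 = 8.3 / 2 / 1000 = 0.00415 m
q''' = q' / (pi * r^2)
q''' = 113 / (pi * 0.00415^2)
q''' = 2.0885e+06 W/m^3

2.0885e+06


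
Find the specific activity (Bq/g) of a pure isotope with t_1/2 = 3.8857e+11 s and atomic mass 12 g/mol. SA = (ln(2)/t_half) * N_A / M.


lambda = ln(2) / t_half = ln(2) / 3.8857e+11 = 1.783841e-12 /s
SA = lambda * N_A / M
SA = 1.783841e-12 * 6.022e23 / 12
SA = 8.9519e+10 Bq/g

8.9519e+10


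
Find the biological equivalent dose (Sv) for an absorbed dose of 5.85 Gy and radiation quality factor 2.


H = D * Q
H = 5.85 * 2
H = 11.700 Sv

11.700


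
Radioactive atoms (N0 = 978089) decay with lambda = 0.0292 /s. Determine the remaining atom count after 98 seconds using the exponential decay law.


N = N0 * exp(-lambda * t)
N = 978089 * exp(-0.0292 * 98)
N = 55924

55924


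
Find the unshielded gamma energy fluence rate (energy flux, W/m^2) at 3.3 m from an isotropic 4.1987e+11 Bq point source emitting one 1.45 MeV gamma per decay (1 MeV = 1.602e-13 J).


psi = A * E * 1.602e-13 / (4*pi*r^2)
psi = 4.1987e+11 * 1.45 * 1.602e-13 / (4*pi*3.3^2)
psi = 7.1270e-04 W/m^2

7.1270e-04


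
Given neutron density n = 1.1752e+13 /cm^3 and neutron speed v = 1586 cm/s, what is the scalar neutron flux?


phi = n * v
phi = 1.1752e+13 * 1586
phi = 1.8639e+16 /cm^2/s

1.8639e+16


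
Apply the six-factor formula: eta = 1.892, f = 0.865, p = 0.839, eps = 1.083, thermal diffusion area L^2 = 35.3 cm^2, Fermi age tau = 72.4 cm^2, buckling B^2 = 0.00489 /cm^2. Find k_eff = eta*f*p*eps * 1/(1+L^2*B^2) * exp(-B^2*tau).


k_inf = eta*f*p*eps = 1.892*0.865*0.839*1.083 = 1.487057
P_TNL = 1/(1 + L^2*B^2) = 1/(1 + 35.3*0.00489) = 0.8527934
P_FNL = exp(-B^2*tau) = exp(-0.00489*72.4) = 0.7018497
k_eff = k_inf * P_TNL * P_FNL = 1.487057 * 0.8527934 * 0.7018497
k_eff = 0.89005

0.89005


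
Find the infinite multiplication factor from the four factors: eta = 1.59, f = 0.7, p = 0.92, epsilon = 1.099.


k_inf = eta * f * p * epsilon
k_inf = 1.59 * 0.7 * 0.92 * 1.099
k_inf = 1.1253

1.1253


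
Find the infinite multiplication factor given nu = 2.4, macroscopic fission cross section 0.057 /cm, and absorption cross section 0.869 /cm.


k_inf = nu * Sigma_f / Sigma_a
k_inf = 2.4 * 0.057 / 0.869
k_inf = 0.15742

0.15742


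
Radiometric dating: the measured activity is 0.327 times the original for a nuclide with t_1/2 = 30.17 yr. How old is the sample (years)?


lambda = ln(2) / t_half = ln(2) / 30.17 = 0.02297472 /yr
t = -ln(A/A0) / lambda
t = -ln(0.327) / 0.02297472
t = 48.653 yr

48.653


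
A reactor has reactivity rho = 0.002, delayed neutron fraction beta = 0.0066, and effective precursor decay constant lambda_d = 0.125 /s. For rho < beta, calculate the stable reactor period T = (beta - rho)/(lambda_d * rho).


T = (beta - rho) / (lambda_d * rho)
T = (0.0066 - 0.002) / (0.125 * 0.002)
T = 18.400 s

18.400


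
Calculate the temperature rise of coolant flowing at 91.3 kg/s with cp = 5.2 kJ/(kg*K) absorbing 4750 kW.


dT = Q / (m_dot * cp)
dT = 4750 / (91.3 * 5.2)
dT = 10.005 C

10.005


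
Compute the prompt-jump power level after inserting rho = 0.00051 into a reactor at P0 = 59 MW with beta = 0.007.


P1/P0 = beta / (beta - rho)
P1/P0 = 0.007 / (0.007 - 0.00051) = 1.078582
P1 = 59 * 1.078582 = 63.636 MW

63.636


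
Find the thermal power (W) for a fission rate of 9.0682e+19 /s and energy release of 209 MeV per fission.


P = fission_rate * E_MeV * 1.602e-13
P = 9.0682e+19 * 209 * 1.602e-13
P = 3.0362e+09 W

3.0362e+09


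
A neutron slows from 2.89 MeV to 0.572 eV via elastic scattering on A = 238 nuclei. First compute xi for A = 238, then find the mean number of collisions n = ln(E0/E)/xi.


xi = 1 + (A-1)^2/(2A)*ln((A-1)/(A+1)) = 0.008379872 (for A = 238)
n = ln(E0/E) / xi
n = ln(2.89e6 / 0.572) / 0.008379872
n = ln(5.052448e+06) / 0.008379872 = 1842.0

1842.0


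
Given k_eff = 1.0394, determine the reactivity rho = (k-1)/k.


rho = (k_eff - 1) / k_eff
rho = (1.0394 - 1) / 1.0394
rho = 0.037906

0.037906


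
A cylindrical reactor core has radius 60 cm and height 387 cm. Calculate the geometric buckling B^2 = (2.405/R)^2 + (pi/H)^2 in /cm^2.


B^2 = (2.405/R)^2 + (pi/H)^2
B^2 = (2.405/60)^2 + (pi/387)^2
B^2 = 0.0016726 /cm^2

0.0016726


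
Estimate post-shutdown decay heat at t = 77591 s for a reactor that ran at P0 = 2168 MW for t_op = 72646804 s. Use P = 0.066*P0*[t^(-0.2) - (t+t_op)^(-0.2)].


P/P0 = 0.066 * [t^(-0.2) - (t + t_op)^(-0.2)]
P/P0 = 0.066 * [77591^(-0.2) - (77591 + 72646804)^(-0.2)]
P/P0 = 0.066 * [0.1052053 - 0.02677096] = 0.005176666
P = 2168 * 0.005176666 = 11.223 MW

11.223


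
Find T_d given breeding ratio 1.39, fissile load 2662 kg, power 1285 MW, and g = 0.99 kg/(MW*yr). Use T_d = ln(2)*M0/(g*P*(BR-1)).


Breeding gain G = BR - 1 = 1.39 - 1 = 0.39
Fissile production rate = g * P * G = 0.99 * 1285 * 0.39 = 496.1385 kg/yr
T_d = ln(2) * M0 / (g * P * G)
T_d = ln(2) * 2662 / 496.1385 = 3.7190 yr

3.7190


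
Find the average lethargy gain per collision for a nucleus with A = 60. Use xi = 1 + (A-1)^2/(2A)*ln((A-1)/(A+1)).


xi = 1 + (A-1)^2/(2A) * ln((A-1)/(A+1))
xi = 1 + (60-1)^2/(2*60) * ln((60-1)/(60 +1))
xi = 0.032966

0.032966


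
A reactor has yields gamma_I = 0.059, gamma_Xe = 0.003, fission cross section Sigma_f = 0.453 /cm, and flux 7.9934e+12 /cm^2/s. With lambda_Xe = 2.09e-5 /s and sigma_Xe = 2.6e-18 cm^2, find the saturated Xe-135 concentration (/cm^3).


Xe_eq = (gamma_I + gamma_Xe) * Sigma_f * phi / (lambda_Xe + sigma_Xe * phi)
Numerator = (0.059 + 0.003) * 0.453 * 7.9934e+12 = 2.245026e+11
Denominator = 2.09e-5 + 2.6e-18 * 7.9934e+12 = 4.168284e-05
Xe_eq = 2.245026e+11 / 4.168284e-05 = 5.3860e+15 /cm^3

5.3860e+15


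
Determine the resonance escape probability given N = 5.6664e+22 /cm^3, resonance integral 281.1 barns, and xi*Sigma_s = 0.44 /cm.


p = exp(-N * I * 1e-24 / (xi*Sigma_s))
p = exp(-5.6664e+22 * 281.1 * 1e-24 / 0.44)
p = 1.8980e-16

1.8980e-16


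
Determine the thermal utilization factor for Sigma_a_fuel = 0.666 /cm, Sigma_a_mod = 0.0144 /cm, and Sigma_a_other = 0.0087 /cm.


f = Sigma_a_fuel / (Sigma_a_fuel + Sigma_a_mod + Sigma_a_other)
f = 0.666 / (0.666 + 0.0144 + 0.0087)
f = 0.96648

0.96648


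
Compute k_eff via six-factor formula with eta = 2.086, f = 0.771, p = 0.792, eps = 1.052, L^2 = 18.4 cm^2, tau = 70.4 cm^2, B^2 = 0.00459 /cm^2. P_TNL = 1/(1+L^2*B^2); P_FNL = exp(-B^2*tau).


k_inf = eta*f*p*eps = 2.086*0.771*0.792*1.052 = 1.340015
P_TNL = 1/(1 + L^2*B^2) = 1/(1 + 18.4*0.00459) = 0.9221213
P_FNL = exp(-B^2*tau) = exp(-0.00459*70.4) = 0.7238754
k_eff = k_inf * P_TNL * P_FNL = 1.340015 * 0.9221213 * 0.7238754
k_eff = 0.89446

0.89446


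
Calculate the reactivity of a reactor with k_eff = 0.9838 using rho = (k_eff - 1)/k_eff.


rho = (k_eff - 1) / k_eff
rho = (0.9838 - 1) / 0.9838
rho = -0.016467

-0.016467


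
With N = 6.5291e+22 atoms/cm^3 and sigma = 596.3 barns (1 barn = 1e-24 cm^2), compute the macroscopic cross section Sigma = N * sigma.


Sigma = N * sigma_barns * 1e-24
Sigma = 6.5291e+22 * 596.3 * 1e-24
Sigma = 38.933 /cm

38.933


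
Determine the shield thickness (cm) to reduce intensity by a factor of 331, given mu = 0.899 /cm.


x = ln(factor) / mu
x = ln(331) / 0.899
x = 6.4540 cm

6.4540


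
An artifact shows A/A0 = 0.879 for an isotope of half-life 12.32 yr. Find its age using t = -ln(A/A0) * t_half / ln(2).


lambda = ln(2) / t_half = ln(2) / 12.32 = 0.05626195 /yr
t = -ln(A/A0) / lambda
t = -ln(0.879) / 0.05626195
t = 2.2923 yr

2.2923


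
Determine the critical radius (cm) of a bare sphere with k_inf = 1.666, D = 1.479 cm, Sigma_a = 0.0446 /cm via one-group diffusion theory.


L^2 = D / Sigma_a = 1.479 / 0.0446 = 33.16143 cm^2
B_m^2 = (k_inf - 1) / L^2 = (1.666 - 1) / 33.16143 = 0.02008357 /cm^2
For a bare sphere: B_g = pi/R, so R_c = pi / sqrt(B_m^2)
R_c = pi / sqrt(0.02008357) = 22.168 cm

22.168


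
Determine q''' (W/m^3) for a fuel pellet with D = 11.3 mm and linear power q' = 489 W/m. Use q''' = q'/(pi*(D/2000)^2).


r = D / 2 / 1000 = 11.3 / 2 / 1000 = 0.00565 m
q''' = q' / (pi * r^2)
q''' = 489 / (pi * 0.00565^2)
q''' = 4.8760e+06 W/m^3

4.8760e+06


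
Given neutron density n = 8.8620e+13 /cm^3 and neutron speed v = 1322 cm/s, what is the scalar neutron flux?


phi = n * v
phi = 8.8620e+13 * 1322
phi = 1.1716e+17 /cm^2/s

1.1716e+17


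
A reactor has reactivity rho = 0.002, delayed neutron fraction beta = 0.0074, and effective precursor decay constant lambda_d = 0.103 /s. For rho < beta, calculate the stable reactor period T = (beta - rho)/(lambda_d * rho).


T = (beta - rho) / (lambda_d * rho)
T = (0.0074 - 0.002) / (0.103 * 0.002)
T = 26.214 s

26.214


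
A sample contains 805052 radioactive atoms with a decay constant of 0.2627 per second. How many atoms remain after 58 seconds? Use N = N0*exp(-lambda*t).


N = N0 * exp(-lambda * t)
N = 805052 * exp(-0.2627 * 58)
N = 0.19438

0.19438


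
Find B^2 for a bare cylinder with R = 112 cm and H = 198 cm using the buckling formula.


B^2 = (2.405/R)^2 + (pi/H)^2
B^2 = (2.405/112)^2 + (pi/198)^2
B^2 = 7.1285e-04 /cm^2

7.1285e-04


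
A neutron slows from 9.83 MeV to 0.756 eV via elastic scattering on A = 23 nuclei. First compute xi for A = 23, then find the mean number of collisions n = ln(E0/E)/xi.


xi = 1 + (A-1)^2/(2A)*ln((A-1)/(A+1)) = 0.08448899 (for A = 23)
n = ln(E0/E) / xi
n = ln(9.83e6 / 0.756) / 0.08448899
n = ln(1.300265e+07) / 0.08448899 = 193.88

193.88


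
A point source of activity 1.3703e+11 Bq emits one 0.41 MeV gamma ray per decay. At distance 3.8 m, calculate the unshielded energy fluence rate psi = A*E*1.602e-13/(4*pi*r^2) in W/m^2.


psi = A * E * 1.602e-13 / (4*pi*r^2)
psi = 1.3703e+11 * 0.41 * 1.602e-13 / (4*pi*3.8^2)
psi = 4.9600e-05 W/m^2

4.9600e-05


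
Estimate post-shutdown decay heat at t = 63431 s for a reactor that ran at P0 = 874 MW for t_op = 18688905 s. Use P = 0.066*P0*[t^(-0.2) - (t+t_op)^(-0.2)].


P/P0 = 0.066 * [t^(-0.2) - (t + t_op)^(-0.2)]
P/P0 = 0.066 * [63431^(-0.2) - (63431 + 18688905)^(-0.2)]
P/P0 = 0.066 * [0.1095317 - 0.03510661] = 0.004912056
P = 874 * 0.004912056 = 4.2931 MW

4.2931


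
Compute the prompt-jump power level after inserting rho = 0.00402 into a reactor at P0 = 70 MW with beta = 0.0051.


P1/P0 = beta / (beta - rho)
P1/P0 = 0.0051 / (0.0051 - 0.00402) = 4.722222
P1 = 70 * 4.722222 = 330.56 MW

330.56


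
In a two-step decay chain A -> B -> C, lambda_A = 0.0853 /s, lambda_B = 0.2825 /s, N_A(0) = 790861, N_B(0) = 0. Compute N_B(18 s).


N_B(t) = lambda_A * N_A0 / (lambda_B - lambda_A) * [exp(-lambda_A*t) - exp(-lambda_B*t)]
exp(-0.0853*18) = 0.2153695; exp(-0.2825*18) = 0.006188887
N_B = 0.0853 * 790861 / (0.2825 - 0.0853) * (0.2153695 - 0.006188887)
N_B = 71559

71559


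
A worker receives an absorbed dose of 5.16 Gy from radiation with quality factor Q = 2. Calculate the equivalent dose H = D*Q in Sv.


H = D * Q
H = 5.16 * 2
H = 10.320 Sv

10.320


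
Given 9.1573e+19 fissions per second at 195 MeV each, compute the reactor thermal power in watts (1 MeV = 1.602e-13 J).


P = fission_rate * E_MeV * 1.602e-13
P = 9.1573e+19 * 195 * 1.602e-13
P = 2.8606e+09 W

2.8606e+09


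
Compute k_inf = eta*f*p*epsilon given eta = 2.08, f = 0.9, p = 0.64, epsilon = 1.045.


k_inf = eta * f * p * epsilon
k_inf = 2.08 * 0.9 * 0.64 * 1.045
k_inf = 1.2520

1.2520


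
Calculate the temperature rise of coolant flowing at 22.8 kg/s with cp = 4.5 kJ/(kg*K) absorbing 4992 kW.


dT = Q / (m_dot * cp)
dT = 4992 / (22.8 * 4.5)
dT = 48.655 C

48.655


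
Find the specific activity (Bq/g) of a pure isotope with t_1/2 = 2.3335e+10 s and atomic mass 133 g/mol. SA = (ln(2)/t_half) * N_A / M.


lambda = ln(2) / t_half = ln(2) / 2.3335e+10 = 2.970419e-11 /s
SA = lambda * N_A / M
SA = 2.970419e-11 * 6.022e23 / 133
SA = 1.3450e+11 Bq/g

1.3450e+11


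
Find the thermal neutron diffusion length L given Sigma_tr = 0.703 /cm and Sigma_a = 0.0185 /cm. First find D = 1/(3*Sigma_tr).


D = 1 / (3 * Sigma_tr) = 1 / (3 * 0.703) = 0.4741584 cm
L = sqrt(D / Sigma_a)
L = sqrt(0.4741584 / 0.0185)
L = 5.0626 cm

5.0626


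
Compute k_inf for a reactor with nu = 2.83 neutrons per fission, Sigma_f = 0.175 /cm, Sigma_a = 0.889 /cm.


k_inf = nu * Sigma_f / Sigma_a
k_inf = 2.83 * 0.175 / 0.889
k_inf = 0.55709

0.55709


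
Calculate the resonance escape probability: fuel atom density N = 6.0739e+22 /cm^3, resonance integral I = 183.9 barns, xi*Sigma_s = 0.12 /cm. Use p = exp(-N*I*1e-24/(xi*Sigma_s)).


p = exp(-N * I * 1e-24 / (xi*Sigma_s))
p = exp(-6.0739e+22 * 183.9 * 1e-24 / 0.12)
p = 3.7564e-41

3.7564e-41
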